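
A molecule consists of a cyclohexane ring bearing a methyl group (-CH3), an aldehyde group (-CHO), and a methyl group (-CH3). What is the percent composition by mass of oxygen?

Atom tally by fragment:
  cyclohexane ring core → C:6 H:12
  (− 3 ring H displaced by substituents)
  + CH3 → C:1 H:3
  + CHO → C:1 H:1 O:1
  + CH3 → C:1 H:3
Element totals:
  C: 9
  H: 16
  O: 1
Molecular formula: C9H16O.
Molar mass = 140.226 g/mol.
Mass from O: 1 × 15.999 = 15.999 g/mol.
%O = 15.999 / 140.226 × 100 = 11.41%.

11.41%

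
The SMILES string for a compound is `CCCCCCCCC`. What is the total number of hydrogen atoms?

Atom tally by fragment:
  CH3 → C:1 H:3
  CH2 → C:1 H:2
  CH2 → C:1 H:2
  CH2 → C:1 H:2
  CH2 → C:1 H:2
  CH2 → C:1 H:2
  CH2 → C:1 H:2
  CH2 → C:1 H:2
  CH3 → C:1 H:3
Element totals:
  C: 9
  H: 20

20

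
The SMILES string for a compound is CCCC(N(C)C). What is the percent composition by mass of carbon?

71.22%

Atom tally by fragment:
  CH3 → C:1 H:3
  CH2 → C:1 H:2
  CH2 → C:1 H:2
  CH2N(CH3)2 → C:3 H:8 N:1
Element totals:
  C: 6
  H: 15
  N: 1
Molecular formula: C6H15N.
Molar mass = 101.193 g/mol.
Mass from C: 6 × 12.011 = 72.066 g/mol.
%C = 72.066 / 101.193 × 100 = 71.22%.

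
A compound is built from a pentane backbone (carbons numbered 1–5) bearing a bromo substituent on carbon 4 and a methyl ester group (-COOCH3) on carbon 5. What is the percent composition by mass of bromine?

Atom tally by fragment:
  CH3 → C:1 H:3
  CH2 → C:1 H:2
  CH2 → C:1 H:2
  CH(Br) → C:1 H:1 Br:1
  CH2COOCH3 → C:3 H:5 O:2
Element totals:
  C: 7
  H: 13
  Br: 1
  O: 2
Molecular formula: C7H13BrO2.
Molar mass = 209.083 g/mol.
Mass from Br: 1 × 79.904 = 79.904 g/mol.
%Br = 79.904 / 209.083 × 100 = 38.22%.

38.22%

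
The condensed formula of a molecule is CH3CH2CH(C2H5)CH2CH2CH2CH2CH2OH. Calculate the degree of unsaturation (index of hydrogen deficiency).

0

Element totals:
  C: 10
  H: 22
  O: 1
Molecular formula: C10H22O.
DoU = (2C + 2 + N − H − X) / 2 = (2·10 + 2 + 0 − 22 − 0) / 2 = 0.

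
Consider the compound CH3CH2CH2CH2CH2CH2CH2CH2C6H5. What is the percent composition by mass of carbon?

88.35%

Atom tally by fragment:
  CH3 → C:1 H:3
  CH2 → C:1 H:2
  CH2 → C:1 H:2
  CH2 → C:1 H:2
  CH2 → C:1 H:2
  CH2 → C:1 H:2
  CH2 → C:1 H:2
  CH2C6H5 → C:7 H:7
Element totals:
  C: 14
  H: 22
Molecular formula: C14H22.
Molar mass = 190.330 g/mol.
Mass from C: 14 × 12.011 = 168.154 g/mol.
%C = 168.154 / 190.330 × 100 = 88.35%.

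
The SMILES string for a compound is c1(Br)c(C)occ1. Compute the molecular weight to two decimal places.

Atom tally by fragment:
  furan ring core → C:4 H:4 O:1
  (− 2 ring H displaced by substituents)
  + Br → Br:1
  + CH3 → C:1 H:3
Element totals:
  C: 5
  H: 5
  Br: 1
  O: 1
Molecular formula: C5H5BrO.
  M = 5(12.011) + 5(1.008) + 79.904 + 15.999
    = 60.055 + 5.040 + 79.904 + 15.999 = 160.998

161.00 g/mol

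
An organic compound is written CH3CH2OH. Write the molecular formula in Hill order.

Atom tally by fragment:
  CH3 → C:1 H:3
  CH2OH → C:1 H:3 O:1
Element totals:
  C: 2
  H: 6
  O: 1

C2H6O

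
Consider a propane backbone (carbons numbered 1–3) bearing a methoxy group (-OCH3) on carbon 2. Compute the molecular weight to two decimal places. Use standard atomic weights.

74.12 g/mol

Atom tally by fragment:
  CH3 → C:1 H:3
  CH(OCH3) → C:2 H:4 O:1
  CH3 → C:1 H:3
Element totals:
  C: 4
  H: 10
  O: 1
Molecular formula: C4H10O.
  M = 4(12.011) + 10(1.008) + 15.999
    = 48.044 + 10.080 + 15.999 = 74.123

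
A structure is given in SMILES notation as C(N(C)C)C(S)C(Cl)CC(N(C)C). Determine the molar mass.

224.79 g/mol

Atom tally by fragment:
  (CH3)2NCH2 → C:3 H:8 N:1
  CH(SH) → C:1 H:2 S:1
  CH(Cl) → C:1 H:1 Cl:1
  CH2 → C:1 H:2
  CH2N(CH3)2 → C:3 H:8 N:1
Element totals:
  C: 9
  H: 21
  Cl: 1
  N: 2
  S: 1
Molecular formula: C9H21ClN2S.
  M = 9(12.011) + 21(1.008) + 35.45 + 2(14.007) + 32.06
    = 108.099 + 21.168 + 35.450 + 28.014 + 32.060 = 224.791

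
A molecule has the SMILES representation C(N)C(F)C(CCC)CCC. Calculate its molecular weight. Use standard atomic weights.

161.26 g/mol

Atom tally by fragment:
  H2NCH2 → C:1 H:4 N:1
  CH(F) → C:1 H:1 F:1
  CH(CH2CH2CH3) → C:4 H:8
  CH2 → C:1 H:2
  CH2 → C:1 H:2
  CH3 → C:1 H:3
Element totals:
  C: 9
  H: 20
  F: 1
  N: 1
Molecular formula: C9H20FN.
  M = 9(12.011) + 20(1.008) + 18.998 + 14.007
    = 108.099 + 20.160 + 18.998 + 14.007 = 161.264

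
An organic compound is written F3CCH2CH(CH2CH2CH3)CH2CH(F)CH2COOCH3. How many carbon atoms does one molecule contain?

11

Atom tally by fragment:
  F3CCH2 → C:2 H:2 F:3
  CH(CH2CH2CH3) → C:4 H:8
  CH2 → C:1 H:2
  CH(F) → C:1 H:1 F:1
  CH2COOCH3 → C:3 H:5 O:2
Element totals:
  C: 11
  H: 18
  F: 4
  O: 2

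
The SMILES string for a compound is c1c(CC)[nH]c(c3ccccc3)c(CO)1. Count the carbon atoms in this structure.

Atom tally by fragment:
  pyrrole ring core → C:4 H:5 N:1
  (− 3 ring H displaced by substituents)
  + C2H5 → C:2 H:5
  + C6H5 → C:6 H:5
  + CH2OH → C:1 H:3 O:1
Element totals:
  C: 13
  H: 15
  N: 1
  O: 1

13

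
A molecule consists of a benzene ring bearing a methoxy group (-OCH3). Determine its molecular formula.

Atom tally by fragment:
  benzene ring core → C:6 H:6
  (− 1 ring H displaced by substituents)
  + OCH3 → C:1 H:3 O:1
Element totals:
  C: 7
  H: 8
  O: 1

C7H8O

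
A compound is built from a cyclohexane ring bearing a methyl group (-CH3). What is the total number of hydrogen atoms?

14

Atom tally by fragment:
  cyclohexane ring core → C:6 H:12
  (− 1 ring H displaced by substituents)
  + CH3 → C:1 H:3
Element totals:
  C: 7
  H: 14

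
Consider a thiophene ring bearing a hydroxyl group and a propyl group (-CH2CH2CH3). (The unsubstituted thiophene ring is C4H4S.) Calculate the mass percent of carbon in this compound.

Atom tally by fragment:
  thiophene ring core → C:4 H:4 S:1
  (− 2 ring H displaced by substituents)
  + OH → O:1 H:1
  + CH2CH2CH3 → C:3 H:7
Element totals:
  C: 7
  H: 10
  O: 1
  S: 1
Molecular formula: C7H10OS.
Molar mass = 142.216 g/mol.
Mass from C: 7 × 12.011 = 84.077 g/mol.
%C = 84.077 / 142.216 × 100 = 59.12%.

59.12%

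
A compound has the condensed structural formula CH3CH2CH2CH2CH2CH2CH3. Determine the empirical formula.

C7H16

Atom tally by fragment:
  CH3 → C:1 H:3
  CH2 → C:1 H:2
  CH2 → C:1 H:2
  CH2 → C:1 H:2
  CH2 → C:1 H:2
  CH2 → C:1 H:2
  CH3 → C:1 H:3
Element totals:
  C: 7
  H: 16
Molecular formula: C7H16.
gcd of subscripts (7, 16) = 1, so the empirical formula equals the molecular formula.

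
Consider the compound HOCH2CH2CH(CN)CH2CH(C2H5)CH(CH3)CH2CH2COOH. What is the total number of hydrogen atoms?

Atom tally by fragment:
  HOCH2CH2 → C:2 H:5 O:1
  CH(CN) → C:2 H:1 N:1
  CH2 → C:1 H:2
  CH(C2H5) → C:3 H:6
  CH(CH3) → C:2 H:4
  CH2 → C:1 H:2
  CH2COOH → C:2 H:3 O:2
Element totals:
  C: 13
  H: 23
  N: 1
  O: 3

23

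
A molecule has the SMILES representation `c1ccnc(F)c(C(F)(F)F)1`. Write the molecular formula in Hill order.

C6H3F4N

Atom tally by fragment:
  pyridine ring core → C:5 H:5 N:1
  (− 2 ring H displaced by substituents)
  + F → F:1
  + CF3 → C:1 F:3
Element totals:
  C: 6
  H: 3
  F: 4
  N: 1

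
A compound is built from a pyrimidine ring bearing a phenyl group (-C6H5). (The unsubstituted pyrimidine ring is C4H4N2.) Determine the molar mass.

Atom tally by fragment:
  pyrimidine ring core → C:4 H:4 N:2
  (− 1 ring H displaced by substituents)
  + C6H5 → C:6 H:5
Element totals:
  C: 10
  H: 8
  N: 2
Molecular formula: C10H8N2.
  M = 10(12.011) + 8(1.008) + 2(14.007)
    = 120.110 + 8.064 + 28.014 = 156.188

156.19 g/mol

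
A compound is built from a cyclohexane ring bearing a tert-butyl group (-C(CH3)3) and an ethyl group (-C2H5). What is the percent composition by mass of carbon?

85.63%

Atom tally by fragment:
  cyclohexane ring core → C:6 H:12
  (− 2 ring H displaced by substituents)
  + C(CH3)3 → C:4 H:9
  + C2H5 → C:2 H:5
Element totals:
  C: 12
  H: 24
Molecular formula: C12H24.
Molar mass = 168.324 g/mol.
Mass from C: 12 × 12.011 = 144.132 g/mol.
%C = 144.132 / 168.324 × 100 = 85.63%.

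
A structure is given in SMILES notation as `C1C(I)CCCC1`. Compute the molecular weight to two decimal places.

Atom tally by fragment:
  cyclohexane ring core → C:6 H:12
  (− 1 ring H displaced by substituents)
  + I → I:1
Element totals:
  C: 6
  H: 11
  I: 1
Molecular formula: C6H11I.
  M = 6(12.011) + 11(1.008) + 126.904
    = 72.066 + 11.088 + 126.904 = 210.058

210.06 g/mol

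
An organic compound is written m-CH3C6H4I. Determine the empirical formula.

Atom tally by fragment:
  benzene ring core → C:6 H:6
  (− 2 ring H displaced by substituents)
  + CH3 → C:1 H:3
  + I → I:1
Element totals:
  C: 7
  H: 7
  I: 1
Molecular formula: C7H7I.
gcd of subscripts (7, 7, 1) = 1, so the empirical formula equals the molecular formula.

C7H7I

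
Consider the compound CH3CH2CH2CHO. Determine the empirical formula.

Atom tally by fragment:
  CH3 → C:1 H:3
  CH2 → C:1 H:2
  CH2CHO → C:2 H:3 O:1
Element totals:
  C: 4
  H: 8
  O: 1
Molecular formula: C4H8O.
gcd of subscripts (4, 8, 1) = 1, so the empirical formula equals the molecular formula.

C4H8O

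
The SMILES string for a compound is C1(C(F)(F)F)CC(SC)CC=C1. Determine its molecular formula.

C8H11F3S

Atom tally by fragment:
  cyclohexene ring core → C:6 H:10
  (− 2 ring H displaced by substituents)
  + CF3 → C:1 F:3
  + SCH3 → C:1 H:3 S:1
Element totals:
  C: 8
  H: 11
  F: 3
  S: 1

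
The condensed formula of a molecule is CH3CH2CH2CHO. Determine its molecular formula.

Element totals:
  C: 4
  H: 8
  O: 1

C4H8O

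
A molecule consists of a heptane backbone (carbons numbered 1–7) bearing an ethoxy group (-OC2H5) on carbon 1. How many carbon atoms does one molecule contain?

9

Atom tally by fragment:
  C2H5OCH2 → C:3 H:7 O:1
  CH2 → C:1 H:2
  CH2 → C:1 H:2
  CH2 → C:1 H:2
  CH2 → C:1 H:2
  CH2 → C:1 H:2
  CH3 → C:1 H:3
Element totals:
  C: 9
  H: 20
  O: 1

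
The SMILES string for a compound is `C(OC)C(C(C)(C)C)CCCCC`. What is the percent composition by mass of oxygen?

Atom tally by fragment:
  CH3OCH2 → C:2 H:5 O:1
  CH(C(CH3)3) → C:5 H:10
  CH2 → C:1 H:2
  CH2 → C:1 H:2
  CH2 → C:1 H:2
  CH2 → C:1 H:2
  CH3 → C:1 H:3
Element totals:
  C: 12
  H: 26
  O: 1
Molecular formula: C12H26O.
Molar mass = 186.339 g/mol.
Mass from O: 1 × 15.999 = 15.999 g/mol.
%O = 15.999 / 186.339 × 100 = 8.59%.

8.59%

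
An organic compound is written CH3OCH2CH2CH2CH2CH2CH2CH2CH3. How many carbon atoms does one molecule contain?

Atom tally by fragment:
  CH3OCH2 → C:2 H:5 O:1
  CH2 → C:1 H:2
  CH2 → C:1 H:2
  CH2 → C:1 H:2
  CH2 → C:1 H:2
  CH2 → C:1 H:2
  CH2 → C:1 H:2
  CH3 → C:1 H:3
Element totals:
  C: 9
  H: 20
  O: 1

9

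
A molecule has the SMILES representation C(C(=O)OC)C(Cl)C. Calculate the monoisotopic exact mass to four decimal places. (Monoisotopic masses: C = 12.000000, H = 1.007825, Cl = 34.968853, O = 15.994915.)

136.0291

Atom tally by fragment:
  CH3OOCCH2 → C:3 H:5 O:2
  CH(Cl) → C:1 H:1 Cl:1
  CH3 → C:1 H:3
Element totals:
  C: 5
  H: 9
  Cl: 1
  O: 2
Molecular formula: C5H9ClO2.
  M = 5(12.0) + 9(1.007825) + 34.968853 + 2(15.994915)
    = 60.000000 + 9.070425 + 34.968853 + 31.989830 = 136.029108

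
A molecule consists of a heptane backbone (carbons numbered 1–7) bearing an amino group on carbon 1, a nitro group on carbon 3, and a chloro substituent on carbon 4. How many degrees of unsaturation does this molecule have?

Atom tally by fragment:
  H2NCH2 → C:1 H:4 N:1
  CH2 → C:1 H:2
  CH(NO2) → C:1 H:1 N:1 O:2
  CH(Cl) → C:1 H:1 Cl:1
  CH2 → C:1 H:2
  CH2 → C:1 H:2
  CH3 → C:1 H:3
Element totals:
  C: 7
  H: 15
  Cl: 1
  N: 2
  O: 2
Molecular formula: C7H15ClN2O2.
DoU = (2C + 2 + N − H − X) / 2 = (2·7 + 2 + 2 − 15 − 1) / 2 = 1.

1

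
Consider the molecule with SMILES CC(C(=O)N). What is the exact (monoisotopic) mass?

Atom tally by fragment:
  CH3 → C:1 H:3
  CH2CONH2 → C:2 H:4 O:1 N:1
Element totals:
  C: 3
  H: 7
  N: 1
  O: 1
Molecular formula: C3H7NO.
  M = 3(12.0) + 7(1.007825) + 14.003074 + 15.994915
    = 36.000000 + 7.054775 + 14.003074 + 15.994915 = 73.052764

73.0528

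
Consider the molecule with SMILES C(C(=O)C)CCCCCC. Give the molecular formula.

C9H18O

Atom tally by fragment:
  CH3COCH2 → C:3 H:5 O:1
  CH2 → C:1 H:2
  CH2 → C:1 H:2
  CH2 → C:1 H:2
  CH2 → C:1 H:2
  CH2 → C:1 H:2
  CH3 → C:1 H:3
Element totals:
  C: 9
  H: 18
  O: 1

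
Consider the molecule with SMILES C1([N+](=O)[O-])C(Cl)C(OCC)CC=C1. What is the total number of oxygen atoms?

3

Atom tally by fragment:
  cyclohexene ring core → C:6 H:10
  (− 3 ring H displaced by substituents)
  + NO2 → N:1 O:2
  + Cl → Cl:1
  + OC2H5 → C:2 H:5 O:1
Element totals:
  C: 8
  H: 12
  Cl: 1
  N: 1
  O: 3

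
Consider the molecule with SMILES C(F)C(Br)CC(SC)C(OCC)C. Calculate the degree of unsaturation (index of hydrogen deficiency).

Atom tally by fragment:
  FCH2 → C:1 H:2 F:1
  CH(Br) → C:1 H:1 Br:1
  CH2 → C:1 H:2
  CH(SCH3) → C:2 H:4 S:1
  CH(OC2H5) → C:3 H:6 O:1
  CH3 → C:1 H:3
Element totals:
  C: 9
  H: 18
  Br: 1
  F: 1
  O: 1
  S: 1
Molecular formula: C9H18BrFOS.
DoU = (2C + 2 + N − H − X) / 2 = (2·9 + 2 + 0 − 18 − 2) / 2 = 0.

0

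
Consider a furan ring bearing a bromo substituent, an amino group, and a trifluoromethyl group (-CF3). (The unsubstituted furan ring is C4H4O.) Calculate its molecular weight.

229.98 g/mol

Atom tally by fragment:
  furan ring core → C:4 H:4 O:1
  (− 3 ring H displaced by substituents)
  + Br → Br:1
  + NH2 → N:1 H:2
  + CF3 → C:1 F:3
Element totals:
  C: 5
  H: 3
  Br: 1
  F: 3
  N: 1
  O: 1
Molecular formula: C5H3BrF3NO.
  M = 5(12.011) + 3(1.008) + 79.904 + 3(18.998) + 14.007 + 15.999
    = 60.055 + 3.024 + 79.904 + 56.994 + 14.007 + 15.999 = 229.983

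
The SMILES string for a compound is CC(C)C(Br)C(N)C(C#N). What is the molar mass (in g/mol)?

Atom tally by fragment:
  CH3 → C:1 H:3
  CH(CH3) → C:2 H:4
  CH(Br) → C:1 H:1 Br:1
  CH(NH2) → C:1 H:3 N:1
  CH2CN → C:2 H:2 N:1
Element totals:
  C: 7
  H: 13
  Br: 1
  N: 2
Molecular formula: C7H13BrN2.
  M = 7(12.011) + 13(1.008) + 79.904 + 2(14.007)
    = 84.077 + 13.104 + 79.904 + 28.014 = 205.099

205.10 g/mol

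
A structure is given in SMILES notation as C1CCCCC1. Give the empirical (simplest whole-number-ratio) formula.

CH2

Atom tally by fragment:
  cyclohexane ring core → C:6 H:12
Element totals:
  C: 6
  H: 12
Molecular formula: C6H12.
gcd of subscripts = 6; dividing each by 6:
  C: 6/6 = 1
  H: 12/6 = 2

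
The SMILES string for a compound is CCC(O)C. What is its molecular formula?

Atom tally by fragment:
  CH3 → C:1 H:3
  CH2 → C:1 H:2
  CH(OH) → C:1 H:2 O:1
  CH3 → C:1 H:3
Element totals:
  C: 4
  H: 10
  O: 1

C4H10O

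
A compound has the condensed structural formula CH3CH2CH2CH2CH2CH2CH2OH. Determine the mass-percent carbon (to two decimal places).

Atom tally by fragment:
  CH3 → C:1 H:3
  CH2 → C:1 H:2
  CH2 → C:1 H:2
  CH2 → C:1 H:2
  CH2 → C:1 H:2
  CH2CH2OH → C:2 H:5 O:1
Element totals:
  C: 7
  H: 16
  O: 1
Molecular formula: C7H16O.
Molar mass = 116.204 g/mol.
Mass from C: 7 × 12.011 = 84.077 g/mol.
%C = 84.077 / 116.204 × 100 = 72.35%.

72.35%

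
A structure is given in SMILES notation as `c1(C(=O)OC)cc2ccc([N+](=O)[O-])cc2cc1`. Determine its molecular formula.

C12H9NO4

Atom tally by fragment:
  naphthalene ring system core → C:10 H:8
  (− 2 ring H displaced by substituents)
  + COOCH3 → C:2 H:3 O:2
  + NO2 → N:1 O:2
Element totals:
  C: 12
  H: 9
  N: 1
  O: 4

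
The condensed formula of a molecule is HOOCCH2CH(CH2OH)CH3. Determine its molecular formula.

Atom tally by fragment:
  HOOCCH2 → C:2 H:3 O:2
  CH(CH2OH) → C:2 H:4 O:1
  CH3 → C:1 H:3
Element totals:
  C: 5
  H: 10
  O: 3

C5H10O3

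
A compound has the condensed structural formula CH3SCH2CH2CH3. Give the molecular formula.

C4H10S

Atom tally by fragment:
  CH3SCH2 → C:2 H:5 S:1
  CH2 → C:1 H:2
  CH3 → C:1 H:3
Element totals:
  C: 4
  H: 10
  S: 1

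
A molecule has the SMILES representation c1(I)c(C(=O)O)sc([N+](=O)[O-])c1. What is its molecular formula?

C5H2INO4S

Atom tally by fragment:
  thiophene ring core → C:4 H:4 S:1
  (− 3 ring H displaced by substituents)
  + I → I:1
  + COOH → C:1 H:1 O:2
  + NO2 → N:1 O:2
Element totals:
  C: 5
  H: 2
  I: 1
  N: 1
  O: 4
  S: 1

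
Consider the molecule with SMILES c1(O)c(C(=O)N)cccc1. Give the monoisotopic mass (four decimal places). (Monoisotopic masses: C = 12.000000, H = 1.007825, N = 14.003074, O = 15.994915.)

Atom tally by fragment:
  benzene ring core → C:6 H:6
  (− 2 ring H displaced by substituents)
  + OH → O:1 H:1
  + CONH2 → C:1 H:2 O:1 N:1
Element totals:
  C: 7
  H: 7
  N: 1
  O: 2
Molecular formula: C7H7NO2.
  M = 7(12.0) + 7(1.007825) + 14.003074 + 2(15.994915)
    = 84.000000 + 7.054775 + 14.003074 + 31.989830 = 137.047679

137.0477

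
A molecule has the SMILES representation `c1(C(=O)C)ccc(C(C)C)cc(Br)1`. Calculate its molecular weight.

Atom tally by fragment:
  benzene ring core → C:6 H:6
  (− 3 ring H displaced by substituents)
  + COCH3 → C:2 H:3 O:1
  + CH(CH3)2 → C:3 H:7
  + Br → Br:1
Element totals:
  C: 11
  H: 13
  Br: 1
  O: 1
Molecular formula: C11H13BrO.
  M = 11(12.011) + 13(1.008) + 79.904 + 15.999
    = 132.121 + 13.104 + 79.904 + 15.999 = 241.128

241.13 g/mol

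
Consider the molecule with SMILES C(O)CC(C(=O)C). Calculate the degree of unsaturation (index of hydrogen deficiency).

1

Atom tally by fragment:
  HOCH2 → C:1 H:3 O:1
  CH2 → C:1 H:2
  CH2COCH3 → C:3 H:5 O:1
Element totals:
  C: 5
  H: 10
  O: 2
Molecular formula: C5H10O2.
DoU = (2C + 2 + N − H − X) / 2 = (2·5 + 2 + 0 − 10 − 0) / 2 = 1.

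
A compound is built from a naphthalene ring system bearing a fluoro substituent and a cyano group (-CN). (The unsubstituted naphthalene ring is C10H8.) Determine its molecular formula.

C11H6FN

Atom tally by fragment:
  naphthalene ring system core → C:10 H:8
  (− 2 ring H displaced by substituents)
  + F → F:1
  + CN → C:1 N:1
Element totals:
  C: 11
  H: 6
  F: 1
  N: 1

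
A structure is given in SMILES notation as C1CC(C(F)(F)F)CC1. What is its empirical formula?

C2H3F

Atom tally by fragment:
  cyclopentane ring core → C:5 H:10
  (− 1 ring H displaced by substituents)
  + CF3 → C:1 F:3
Element totals:
  C: 6
  H: 9
  F: 3
Molecular formula: C6H9F3.
gcd of subscripts = 3; dividing each by 3:
  C: 6/3 = 2
  F: 3/3 = 1
  H: 9/3 = 3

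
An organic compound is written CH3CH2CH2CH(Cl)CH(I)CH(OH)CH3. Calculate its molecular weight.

Element totals:
  C: 7
  H: 14
  Cl: 1
  I: 1
  O: 1
Molecular formula: C7H14ClIO.
  M = 7(12.011) + 14(1.008) + 35.45 + 126.904 + 15.999
    = 84.077 + 14.112 + 35.450 + 126.904 + 15.999 = 276.542

276.54 g/mol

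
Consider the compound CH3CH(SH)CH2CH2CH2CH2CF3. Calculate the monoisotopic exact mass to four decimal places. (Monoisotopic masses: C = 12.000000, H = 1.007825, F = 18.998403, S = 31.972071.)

Atom tally by fragment:
  CH3 → C:1 H:3
  CH(SH) → C:1 H:2 S:1
  CH2 → C:1 H:2
  CH2 → C:1 H:2
  CH2 → C:1 H:2
  CH2CF3 → C:2 H:2 F:3
Element totals:
  C: 7
  H: 13
  F: 3
  S: 1
Molecular formula: C7H13F3S.
  M = 7(12.0) + 13(1.007825) + 3(18.998403) + 31.972071
    = 84.000000 + 13.101725 + 56.995209 + 31.972071 = 186.069005

186.0690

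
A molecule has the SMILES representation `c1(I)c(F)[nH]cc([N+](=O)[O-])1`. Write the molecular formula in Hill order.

C4H2FIN2O2

Atom tally by fragment:
  pyrrole ring core → C:4 H:5 N:1
  (− 3 ring H displaced by substituents)
  + I → I:1
  + F → F:1
  + NO2 → N:1 O:2
Element totals:
  C: 4
  H: 2
  F: 1
  I: 1
  N: 2
  O: 2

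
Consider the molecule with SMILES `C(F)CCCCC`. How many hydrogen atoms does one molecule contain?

13

Atom tally by fragment:
  FCH2 → C:1 H:2 F:1
  CH2 → C:1 H:2
  CH2 → C:1 H:2
  CH2 → C:1 H:2
  CH2 → C:1 H:2
  CH3 → C:1 H:3
Element totals:
  C: 6
  H: 13
  F: 1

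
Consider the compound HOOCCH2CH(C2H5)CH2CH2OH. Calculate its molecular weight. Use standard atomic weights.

146.19 g/mol

Element totals:
  C: 7
  H: 14
  O: 3
Molecular formula: C7H14O3.
  M = 7(12.011) + 14(1.008) + 3(15.999)
    = 84.077 + 14.112 + 47.997 = 146.186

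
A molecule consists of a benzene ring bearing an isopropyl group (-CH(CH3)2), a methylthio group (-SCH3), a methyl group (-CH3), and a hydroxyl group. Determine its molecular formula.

C11H16OS

Atom tally by fragment:
  benzene ring core → C:6 H:6
  (− 4 ring H displaced by substituents)
  + CH(CH3)2 → C:3 H:7
  + SCH3 → C:1 H:3 S:1
  + CH3 → C:1 H:3
  + OH → O:1 H:1
Element totals:
  C: 11
  H: 16
  O: 1
  S: 1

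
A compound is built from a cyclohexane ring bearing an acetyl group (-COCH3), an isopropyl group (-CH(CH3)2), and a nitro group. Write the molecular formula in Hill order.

C11H19NO3

Atom tally by fragment:
  cyclohexane ring core → C:6 H:12
  (− 3 ring H displaced by substituents)
  + COCH3 → C:2 H:3 O:1
  + CH(CH3)2 → C:3 H:7
  + NO2 → N:1 O:2
Element totals:
  C: 11
  H: 19
  N: 1
  O: 3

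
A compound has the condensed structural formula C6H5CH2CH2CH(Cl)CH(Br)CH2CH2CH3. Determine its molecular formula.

Atom tally by fragment:
  C6H5CH2 → C:7 H:7
  CH2 → C:1 H:2
  CH(Cl) → C:1 H:1 Cl:1
  CH(Br) → C:1 H:1 Br:1
  CH2 → C:1 H:2
  CH2 → C:1 H:2
  CH3 → C:1 H:3
Element totals:
  C: 13
  H: 18
  Br: 1
  Cl: 1

C13H18BrCl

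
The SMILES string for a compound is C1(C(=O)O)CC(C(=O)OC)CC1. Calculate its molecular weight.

172.18 g/mol

Atom tally by fragment:
  cyclopentane ring core → C:5 H:10
  (− 2 ring H displaced by substituents)
  + COOH → C:1 H:1 O:2
  + COOCH3 → C:2 H:3 O:2
Element totals:
  C: 8
  H: 12
  O: 4
Molecular formula: C8H12O4.
  M = 8(12.011) + 12(1.008) + 4(15.999)
    = 96.088 + 12.096 + 63.996 = 172.180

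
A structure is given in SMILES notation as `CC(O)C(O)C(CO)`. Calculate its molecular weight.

Atom tally by fragment:
  CH3 → C:1 H:3
  CH(OH) → C:1 H:2 O:1
  CH(OH) → C:1 H:2 O:1
  CH2CH2OH → C:2 H:5 O:1
Element totals:
  C: 5
  H: 12
  O: 3
Molecular formula: C5H12O3.
  M = 5(12.011) + 12(1.008) + 3(15.999)
    = 60.055 + 12.096 + 47.997 = 120.148

120.15 g/mol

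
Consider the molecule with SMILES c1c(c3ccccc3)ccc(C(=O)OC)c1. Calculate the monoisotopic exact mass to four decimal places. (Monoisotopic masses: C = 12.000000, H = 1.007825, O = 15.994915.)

212.0837

Atom tally by fragment:
  benzene ring core → C:6 H:6
  (− 2 ring H displaced by substituents)
  + C6H5 → C:6 H:5
  + COOCH3 → C:2 H:3 O:2
Element totals:
  C: 14
  H: 12
  O: 2
Molecular formula: C14H12O2.
  M = 14(12.0) + 12(1.007825) + 2(15.994915)
    = 168.000000 + 12.093900 + 31.989830 = 212.083730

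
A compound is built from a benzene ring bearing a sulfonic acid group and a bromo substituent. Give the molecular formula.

Atom tally by fragment:
  benzene ring core → C:6 H:6
  (− 2 ring H displaced by substituents)
  + SO3H → S:1 O:3 H:1
  + Br → Br:1
Element totals:
  C: 6
  H: 5
  Br: 1
  O: 3
  S: 1

C6H5BrO3S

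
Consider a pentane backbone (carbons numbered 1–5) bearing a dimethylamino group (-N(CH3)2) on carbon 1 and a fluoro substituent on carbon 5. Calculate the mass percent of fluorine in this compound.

14.26%

Atom tally by fragment:
  (CH3)2NCH2 → C:3 H:8 N:1
  CH2 → C:1 H:2
  CH2 → C:1 H:2
  CH2 → C:1 H:2
  CH2F → C:1 H:2 F:1
Element totals:
  C: 7
  H: 16
  F: 1
  N: 1
Molecular formula: C7H16FN.
Molar mass = 133.210 g/mol.
Mass from F: 1 × 18.998 = 18.998 g/mol.
%F = 18.998 / 133.210 × 100 = 14.26%.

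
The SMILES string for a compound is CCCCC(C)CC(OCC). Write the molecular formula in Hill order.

C10H22O

Atom tally by fragment:
  CH3 → C:1 H:3
  CH2 → C:1 H:2
  CH2 → C:1 H:2
  CH2 → C:1 H:2
  CH(CH3) → C:2 H:4
  CH2 → C:1 H:2
  CH2OC2H5 → C:3 H:7 O:1
Element totals:
  C: 10
  H: 22
  O: 1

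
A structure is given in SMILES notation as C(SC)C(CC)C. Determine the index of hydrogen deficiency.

0

Atom tally by fragment:
  CH3SCH2 → C:2 H:5 S:1
  CH(C2H5) → C:3 H:6
  CH3 → C:1 H:3
Element totals:
  C: 6
  H: 14
  S: 1
Molecular formula: C6H14S.
DoU = (2C + 2 + N − H − X) / 2 = (2·6 + 2 + 0 − 14 − 0) / 2 = 0.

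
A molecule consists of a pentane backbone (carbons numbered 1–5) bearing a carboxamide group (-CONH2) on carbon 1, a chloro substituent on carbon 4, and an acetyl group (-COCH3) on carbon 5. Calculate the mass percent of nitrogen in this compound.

Atom tally by fragment:
  H2NOCCH2 → C:2 H:4 O:1 N:1
  CH2 → C:1 H:2
  CH2 → C:1 H:2
  CH(Cl) → C:1 H:1 Cl:1
  CH2COCH3 → C:3 H:5 O:1
Element totals:
  C: 8
  H: 14
  Cl: 1
  N: 1
  O: 2
Molecular formula: C8H14ClNO2.
Molar mass = 191.655 g/mol.
Mass from N: 1 × 14.007 = 14.007 g/mol.
%N = 14.007 / 191.655 × 100 = 7.31%.

7.31%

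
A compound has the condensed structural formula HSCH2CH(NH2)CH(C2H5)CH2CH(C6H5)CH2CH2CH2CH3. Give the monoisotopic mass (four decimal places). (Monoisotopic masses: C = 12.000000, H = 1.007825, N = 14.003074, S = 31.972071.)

279.2021

Element totals:
  C: 17
  H: 29
  N: 1
  S: 1
Molecular formula: C17H29NS.
  M = 17(12.0) + 29(1.007825) + 14.003074 + 31.972071
    = 204.000000 + 29.226925 + 14.003074 + 31.972071 = 279.202070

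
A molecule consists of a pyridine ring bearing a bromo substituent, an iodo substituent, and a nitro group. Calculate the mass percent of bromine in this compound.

24.29%

Atom tally by fragment:
  pyridine ring core → C:5 H:5 N:1
  (− 3 ring H displaced by substituents)
  + Br → Br:1
  + I → I:1
  + NO2 → N:1 O:2
Element totals:
  C: 5
  H: 2
  Br: 1
  I: 1
  N: 2
  O: 2
Molecular formula: C5H2BrIN2O2.
Molar mass = 328.891 g/mol.
Mass from Br: 1 × 79.904 = 79.904 g/mol.
%Br = 79.904 / 328.891 × 100 = 24.29%.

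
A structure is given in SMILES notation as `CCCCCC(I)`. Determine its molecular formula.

Atom tally by fragment:
  CH3 → C:1 H:3
  CH2 → C:1 H:2
  CH2 → C:1 H:2
  CH2 → C:1 H:2
  CH2 → C:1 H:2
  CH2I → C:1 H:2 I:1
Element totals:
  C: 6
  H: 13
  I: 1

C6H13I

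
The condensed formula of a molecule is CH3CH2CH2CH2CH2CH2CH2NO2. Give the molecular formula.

C7H15NO2

Element totals:
  C: 7
  H: 15
  N: 1
  O: 2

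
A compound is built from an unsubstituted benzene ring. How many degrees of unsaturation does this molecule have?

Atom tally by fragment:
  benzene ring core → C:6 H:6
Element totals:
  C: 6
  H: 6
Molecular formula: C6H6.
DoU = (2C + 2 + N − H − X) / 2 = (2·6 + 2 + 0 − 6 − 0) / 2 = 4.

4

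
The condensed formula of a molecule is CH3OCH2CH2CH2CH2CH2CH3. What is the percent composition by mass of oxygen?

13.77%

Atom tally by fragment:
  CH3OCH2 → C:2 H:5 O:1
  CH2 → C:1 H:2
  CH2 → C:1 H:2
  CH2 → C:1 H:2
  CH2 → C:1 H:2
  CH3 → C:1 H:3
Element totals:
  C: 7
  H: 16
  O: 1
Molecular formula: C7H16O.
Molar mass = 116.204 g/mol.
Mass from O: 1 × 15.999 = 15.999 g/mol.
%O = 15.999 / 116.204 × 100 = 13.77%.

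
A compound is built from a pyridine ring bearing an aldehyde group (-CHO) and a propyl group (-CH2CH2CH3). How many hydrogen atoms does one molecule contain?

Atom tally by fragment:
  pyridine ring core → C:5 H:5 N:1
  (− 2 ring H displaced by substituents)
  + CHO → C:1 H:1 O:1
  + CH2CH2CH3 → C:3 H:7
Element totals:
  C: 9
  H: 11
  N: 1
  O: 1

11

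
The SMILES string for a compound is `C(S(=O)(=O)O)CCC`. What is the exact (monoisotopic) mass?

138.0351

Atom tally by fragment:
  HO3SCH2 → C:1 H:3 S:1 O:3
  CH2 → C:1 H:2
  CH2 → C:1 H:2
  CH3 → C:1 H:3
Element totals:
  C: 4
  H: 10
  O: 3
  S: 1
Molecular formula: C4H10O3S.
  M = 4(12.0) + 10(1.007825) + 3(15.994915) + 31.972071
    = 48.000000 + 10.078250 + 47.984745 + 31.972071 = 138.035066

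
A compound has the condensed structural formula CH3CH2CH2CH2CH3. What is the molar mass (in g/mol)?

Atom tally by fragment:
  CH3 → C:1 H:3
  CH2 → C:1 H:2
  CH2 → C:1 H:2
  CH2 → C:1 H:2
  CH3 → C:1 H:3
Element totals:
  C: 5
  H: 12
Molecular formula: C5H12.
  M = 5(12.011) + 12(1.008)
    = 60.055 + 12.096 = 72.151

72.15 g/mol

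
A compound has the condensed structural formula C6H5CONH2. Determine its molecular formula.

Atom tally by fragment:
  benzene ring core → C:6 H:6
  (− 1 ring H displaced by substituents)
  + CONH2 → C:1 H:2 O:1 N:1
Element totals:
  C: 7
  H: 7
  N: 1
  O: 1

C7H7NO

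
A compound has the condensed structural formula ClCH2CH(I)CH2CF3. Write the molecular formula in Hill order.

Atom tally by fragment:
  ClCH2 → C:1 H:2 Cl:1
  CH(I) → C:1 H:1 I:1
  CH2CF3 → C:2 H:2 F:3
Element totals:
  C: 4
  H: 5
  Cl: 1
  F: 3
  I: 1

C4H5ClF3I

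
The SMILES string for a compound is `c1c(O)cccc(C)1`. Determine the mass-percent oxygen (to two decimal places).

14.79%

Atom tally by fragment:
  benzene ring core → C:6 H:6
  (− 2 ring H displaced by substituents)
  + OH → O:1 H:1
  + CH3 → C:1 H:3
Element totals:
  C: 7
  H: 8
  O: 1
Molecular formula: C7H8O.
Molar mass = 108.140 g/mol.
Mass from O: 1 × 15.999 = 15.999 g/mol.
%O = 15.999 / 108.140 × 100 = 14.79%.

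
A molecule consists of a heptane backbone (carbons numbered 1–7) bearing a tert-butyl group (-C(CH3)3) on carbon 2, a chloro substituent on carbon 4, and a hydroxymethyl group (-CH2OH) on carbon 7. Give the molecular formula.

Atom tally by fragment:
  CH3 → C:1 H:3
  CH(C(CH3)3) → C:5 H:10
  CH2 → C:1 H:2
  CH(Cl) → C:1 H:1 Cl:1
  CH2 → C:1 H:2
  CH2 → C:1 H:2
  CH2CH2OH → C:2 H:5 O:1
Element totals:
  C: 12
  H: 25
  Cl: 1
  O: 1

C12H25ClO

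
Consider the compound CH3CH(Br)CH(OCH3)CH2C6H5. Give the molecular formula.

C11H15BrO

Atom tally by fragment:
  CH3 → C:1 H:3
  CH(Br) → C:1 H:1 Br:1
  CH(OCH3) → C:2 H:4 O:1
  CH2C6H5 → C:7 H:7
Element totals:
  C: 11
  H: 15
  Br: 1
  O: 1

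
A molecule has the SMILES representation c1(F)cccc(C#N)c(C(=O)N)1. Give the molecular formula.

Atom tally by fragment:
  benzene ring core → C:6 H:6
  (− 3 ring H displaced by substituents)
  + F → F:1
  + CN → C:1 N:1
  + CONH2 → C:1 H:2 O:1 N:1
Element totals:
  C: 8
  H: 5
  F: 1
  N: 2
  O: 1

C8H5FN2O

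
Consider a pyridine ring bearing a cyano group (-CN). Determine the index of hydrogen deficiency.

Atom tally by fragment:
  pyridine ring core → C:5 H:5 N:1
  (− 1 ring H displaced by substituents)
  + CN → C:1 N:1
Element totals:
  C: 6
  H: 4
  N: 2
Molecular formula: C6H4N2.
DoU = (2C + 2 + N − H − X) / 2 = (2·6 + 2 + 2 − 4 − 0) / 2 = 6.

6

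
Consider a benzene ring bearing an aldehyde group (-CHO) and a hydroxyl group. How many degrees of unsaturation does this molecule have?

Atom tally by fragment:
  benzene ring core → C:6 H:6
  (− 2 ring H displaced by substituents)
  + CHO → C:1 H:1 O:1
  + OH → O:1 H:1
Element totals:
  C: 7
  H: 6
  O: 2
Molecular formula: C7H6O2.
DoU = (2C + 2 + N − H − X) / 2 = (2·7 + 2 + 0 − 6 − 0) / 2 = 5.

5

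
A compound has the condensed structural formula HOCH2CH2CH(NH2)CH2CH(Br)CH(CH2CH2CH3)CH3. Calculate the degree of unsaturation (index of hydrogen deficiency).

0

Element totals:
  C: 10
  H: 22
  Br: 1
  N: 1
  O: 1
Molecular formula: C10H22BrNO.
DoU = (2C + 2 + N − H − X) / 2 = (2·10 + 2 + 1 − 22 − 1) / 2 = 0.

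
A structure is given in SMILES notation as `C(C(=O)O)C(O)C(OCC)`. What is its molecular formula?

C6H12O4

Atom tally by fragment:
  HOOCCH2 → C:2 H:3 O:2
  CH(OH) → C:1 H:2 O:1
  CH2OC2H5 → C:3 H:7 O:1
Element totals:
  C: 6
  H: 12
  O: 4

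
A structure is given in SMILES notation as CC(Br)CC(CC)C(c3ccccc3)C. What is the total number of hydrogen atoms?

21

Atom tally by fragment:
  CH3 → C:1 H:3
  CH(Br) → C:1 H:1 Br:1
  CH2 → C:1 H:2
  CH(C2H5) → C:3 H:6
  CH(C6H5) → C:7 H:6
  CH3 → C:1 H:3
Element totals:
  C: 14
  H: 21
  Br: 1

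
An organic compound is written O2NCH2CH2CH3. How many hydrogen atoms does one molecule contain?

7

Element totals:
  C: 3
  H: 7
  N: 1
  O: 2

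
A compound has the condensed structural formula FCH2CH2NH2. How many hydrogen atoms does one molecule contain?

6

Atom tally by fragment:
  FCH2 → C:1 H:2 F:1
  CH2NH2 → C:1 H:4 N:1
Element totals:
  C: 2
  H: 6
  F: 1
  N: 1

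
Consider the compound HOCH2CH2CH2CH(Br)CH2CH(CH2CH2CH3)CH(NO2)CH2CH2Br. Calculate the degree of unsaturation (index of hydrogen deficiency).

1

Element totals:
  C: 12
  H: 23
  Br: 2
  N: 1
  O: 3
Molecular formula: C12H23Br2NO3.
DoU = (2C + 2 + N − H − X) / 2 = (2·12 + 2 + 1 − 23 − 2) / 2 = 1.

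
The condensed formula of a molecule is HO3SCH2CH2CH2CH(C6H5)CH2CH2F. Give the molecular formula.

Atom tally by fragment:
  HO3SCH2 → C:1 H:3 S:1 O:3
  CH2 → C:1 H:2
  CH2 → C:1 H:2
  CH(C6H5) → C:7 H:6
  CH2 → C:1 H:2
  CH2F → C:1 H:2 F:1
Element totals:
  C: 12
  H: 17
  F: 1
  O: 3
  S: 1

C12H17FO3S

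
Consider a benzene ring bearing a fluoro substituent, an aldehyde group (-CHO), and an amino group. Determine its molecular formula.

Atom tally by fragment:
  benzene ring core → C:6 H:6
  (− 3 ring H displaced by substituents)
  + F → F:1
  + CHO → C:1 H:1 O:1
  + NH2 → N:1 H:2
Element totals:
  C: 7
  H: 6
  F: 1
  N: 1
  O: 1

C7H6FNO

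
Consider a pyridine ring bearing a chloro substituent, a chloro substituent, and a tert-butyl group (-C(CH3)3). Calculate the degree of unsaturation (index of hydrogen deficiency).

4

Atom tally by fragment:
  pyridine ring core → C:5 H:5 N:1
  (− 3 ring H displaced by substituents)
  + Cl → Cl:1
  + Cl → Cl:1
  + C(CH3)3 → C:4 H:9
Element totals:
  C: 9
  H: 11
  Cl: 2
  N: 1
Molecular formula: C9H11Cl2N.
DoU = (2C + 2 + N − H − X) / 2 = (2·9 + 2 + 1 − 11 − 2) / 2 = 4.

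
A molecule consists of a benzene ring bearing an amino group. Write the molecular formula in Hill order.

Atom tally by fragment:
  benzene ring core → C:6 H:6
  (− 1 ring H displaced by substituents)
  + NH2 → N:1 H:2
Element totals:
  C: 6
  H: 7
  N: 1

C6H7N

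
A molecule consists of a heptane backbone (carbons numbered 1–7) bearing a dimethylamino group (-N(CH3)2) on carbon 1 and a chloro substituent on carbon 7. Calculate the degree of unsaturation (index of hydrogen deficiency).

0

Atom tally by fragment:
  (CH3)2NCH2 → C:3 H:8 N:1
  CH2 → C:1 H:2
  CH2 → C:1 H:2
  CH2 → C:1 H:2
  CH2 → C:1 H:2
  CH2 → C:1 H:2
  CH2Cl → C:1 H:2 Cl:1
Element totals:
  C: 9
  H: 20
  Cl: 1
  N: 1
Molecular formula: C9H20ClN.
DoU = (2C + 2 + N − H − X) / 2 = (2·9 + 2 + 1 − 20 − 1) / 2 = 0.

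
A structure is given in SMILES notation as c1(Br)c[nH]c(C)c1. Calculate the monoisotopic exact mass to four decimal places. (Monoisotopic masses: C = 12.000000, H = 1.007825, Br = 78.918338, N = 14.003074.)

158.9684

Atom tally by fragment:
  pyrrole ring core → C:4 H:5 N:1
  (− 2 ring H displaced by substituents)
  + Br → Br:1
  + CH3 → C:1 H:3
Element totals:
  C: 5
  H: 6
  Br: 1
  N: 1
Molecular formula: C5H6BrN.
  M = 5(12.0) + 6(1.007825) + 78.918338 + 14.003074
    = 60.000000 + 6.046950 + 78.918338 + 14.003074 = 158.968362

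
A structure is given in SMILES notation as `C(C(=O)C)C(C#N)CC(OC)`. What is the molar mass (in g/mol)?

Atom tally by fragment:
  CH3COCH2 → C:3 H:5 O:1
  CH(CN) → C:2 H:1 N:1
  CH2 → C:1 H:2
  CH2OCH3 → C:2 H:5 O:1
Element totals:
  C: 8
  H: 13
  N: 1
  O: 2
Molecular formula: C8H13NO2.
  M = 8(12.011) + 13(1.008) + 14.007 + 2(15.999)
    = 96.088 + 13.104 + 14.007 + 31.998 = 155.197

155.20 g/mol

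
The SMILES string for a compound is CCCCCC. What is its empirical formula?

Atom tally by fragment:
  CH3 → C:1 H:3
  CH2 → C:1 H:2
  CH2 → C:1 H:2
  CH2 → C:1 H:2
  CH2 → C:1 H:2
  CH3 → C:1 H:3
Element totals:
  C: 6
  H: 14
Molecular formula: C6H14.
gcd of subscripts = 2; dividing each by 2:
  C: 6/2 = 3
  H: 14/2 = 7

C3H7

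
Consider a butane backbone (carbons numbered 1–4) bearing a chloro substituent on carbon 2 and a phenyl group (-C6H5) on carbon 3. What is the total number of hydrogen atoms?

Atom tally by fragment:
  CH3 → C:1 H:3
  CH(Cl) → C:1 H:1 Cl:1
  CH(C6H5) → C:7 H:6
  CH3 → C:1 H:3
Element totals:
  C: 10
  H: 13
  Cl: 1

13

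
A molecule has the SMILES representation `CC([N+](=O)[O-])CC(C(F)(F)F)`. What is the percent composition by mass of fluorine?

Atom tally by fragment:
  CH3 → C:1 H:3
  CH(NO2) → C:1 H:1 N:1 O:2
  CH2 → C:1 H:2
  CH2CF3 → C:2 H:2 F:3
Element totals:
  C: 5
  H: 8
  F: 3
  N: 1
  O: 2
Molecular formula: C5H8F3NO2.
Molar mass = 171.118 g/mol.
Mass from F: 3 × 18.998 = 56.994 g/mol.
%F = 56.994 / 171.118 × 100 = 33.31%.

33.31%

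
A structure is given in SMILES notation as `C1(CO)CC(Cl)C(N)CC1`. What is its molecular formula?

C7H14ClNO

Atom tally by fragment:
  cyclohexane ring core → C:6 H:12
  (− 3 ring H displaced by substituents)
  + CH2OH → C:1 H:3 O:1
  + Cl → Cl:1
  + NH2 → N:1 H:2
Element totals:
  C: 7
  H: 14
  Cl: 1
  N: 1
  O: 1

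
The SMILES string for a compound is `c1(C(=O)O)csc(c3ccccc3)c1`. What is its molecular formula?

Atom tally by fragment:
  thiophene ring core → C:4 H:4 S:1
  (− 2 ring H displaced by substituents)
  + COOH → C:1 H:1 O:2
  + C6H5 → C:6 H:5
Element totals:
  C: 11
  H: 8
  O: 2
  S: 1

C11H8O2S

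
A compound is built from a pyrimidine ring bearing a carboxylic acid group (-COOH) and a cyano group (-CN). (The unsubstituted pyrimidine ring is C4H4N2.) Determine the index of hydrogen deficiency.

Atom tally by fragment:
  pyrimidine ring core → C:4 H:4 N:2
  (− 2 ring H displaced by substituents)
  + COOH → C:1 H:1 O:2
  + CN → C:1 N:1
Element totals:
  C: 6
  H: 3
  N: 3
  O: 2
Molecular formula: C6H3N3O2.
DoU = (2C + 2 + N − H − X) / 2 = (2·6 + 2 + 3 − 3 − 0) / 2 = 7.

7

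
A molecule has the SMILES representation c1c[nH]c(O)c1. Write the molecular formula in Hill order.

Atom tally by fragment:
  pyrrole ring core → C:4 H:5 N:1
  (− 1 ring H displaced by substituents)
  + OH → O:1 H:1
Element totals:
  C: 4
  H: 5
  N: 1
  O: 1

C4H5NO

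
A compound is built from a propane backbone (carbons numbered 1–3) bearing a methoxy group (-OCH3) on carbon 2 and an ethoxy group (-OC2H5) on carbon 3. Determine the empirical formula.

C3H7O

Atom tally by fragment:
  CH3 → C:1 H:3
  CH(OCH3) → C:2 H:4 O:1
  CH2OC2H5 → C:3 H:7 O:1
Element totals:
  C: 6
  H: 14
  O: 2
Molecular formula: C6H14O2.
gcd of subscripts = 2; dividing each by 2:
  C: 6/2 = 3
  H: 14/2 = 7
  O: 2/2 = 1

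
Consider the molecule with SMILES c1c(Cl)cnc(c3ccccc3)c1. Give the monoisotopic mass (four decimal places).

Atom tally by fragment:
  pyridine ring core → C:5 H:5 N:1
  (− 2 ring H displaced by substituents)
  + Cl → Cl:1
  + C6H5 → C:6 H:5
Element totals:
  C: 11
  H: 8
  Cl: 1
  N: 1
Molecular formula: C11H8ClN.
  M = 11(12.0) + 8(1.007825) + 34.968853 + 14.003074
    = 132.000000 + 8.062600 + 34.968853 + 14.003074 = 189.034527

189.0345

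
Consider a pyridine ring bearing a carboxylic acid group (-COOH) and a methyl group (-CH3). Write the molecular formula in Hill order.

C7H7NO2

Atom tally by fragment:
  pyridine ring core → C:5 H:5 N:1
  (− 2 ring H displaced by substituents)
  + COOH → C:1 H:1 O:2
  + CH3 → C:1 H:3
Element totals:
  C: 7
  H: 7
  N: 1
  O: 2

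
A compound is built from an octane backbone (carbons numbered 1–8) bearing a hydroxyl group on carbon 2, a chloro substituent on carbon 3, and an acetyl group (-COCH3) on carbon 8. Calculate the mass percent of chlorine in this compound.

Atom tally by fragment:
  CH3 → C:1 H:3
  CH(OH) → C:1 H:2 O:1
  CH(Cl) → C:1 H:1 Cl:1
  CH2 → C:1 H:2
  CH2 → C:1 H:2
  CH2 → C:1 H:2
  CH2 → C:1 H:2
  CH2COCH3 → C:3 H:5 O:1
Element totals:
  C: 10
  H: 19
  Cl: 1
  O: 2
Molecular formula: C10H19ClO2.
Molar mass = 206.710 g/mol.
Mass from Cl: 1 × 35.45 = 35.450 g/mol.
%Cl = 35.450 / 206.710 × 100 = 17.15%.

17.15%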